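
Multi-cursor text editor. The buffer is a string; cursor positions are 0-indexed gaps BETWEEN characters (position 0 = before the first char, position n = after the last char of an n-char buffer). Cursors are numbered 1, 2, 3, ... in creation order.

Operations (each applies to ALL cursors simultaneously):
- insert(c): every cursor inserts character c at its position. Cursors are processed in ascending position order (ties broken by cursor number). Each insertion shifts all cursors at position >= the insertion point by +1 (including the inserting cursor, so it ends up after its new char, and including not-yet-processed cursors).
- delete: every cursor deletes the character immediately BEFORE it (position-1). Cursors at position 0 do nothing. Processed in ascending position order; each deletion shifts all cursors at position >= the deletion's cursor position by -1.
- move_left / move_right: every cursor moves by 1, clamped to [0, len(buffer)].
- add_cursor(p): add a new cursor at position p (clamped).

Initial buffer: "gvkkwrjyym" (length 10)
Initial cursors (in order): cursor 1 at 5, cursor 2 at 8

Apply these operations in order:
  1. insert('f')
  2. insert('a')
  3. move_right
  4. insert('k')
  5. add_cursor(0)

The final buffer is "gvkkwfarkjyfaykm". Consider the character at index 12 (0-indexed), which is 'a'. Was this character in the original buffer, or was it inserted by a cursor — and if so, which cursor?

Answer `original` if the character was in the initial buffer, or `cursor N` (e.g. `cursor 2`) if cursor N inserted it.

After op 1 (insert('f')): buffer="gvkkwfrjyfym" (len 12), cursors c1@6 c2@10, authorship .....1...2..
After op 2 (insert('a')): buffer="gvkkwfarjyfaym" (len 14), cursors c1@7 c2@12, authorship .....11...22..
After op 3 (move_right): buffer="gvkkwfarjyfaym" (len 14), cursors c1@8 c2@13, authorship .....11...22..
After op 4 (insert('k')): buffer="gvkkwfarkjyfaykm" (len 16), cursors c1@9 c2@15, authorship .....11.1..22.2.
After op 5 (add_cursor(0)): buffer="gvkkwfarkjyfaykm" (len 16), cursors c3@0 c1@9 c2@15, authorship .....11.1..22.2.
Authorship (.=original, N=cursor N): . . . . . 1 1 . 1 . . 2 2 . 2 .
Index 12: author = 2

Answer: cursor 2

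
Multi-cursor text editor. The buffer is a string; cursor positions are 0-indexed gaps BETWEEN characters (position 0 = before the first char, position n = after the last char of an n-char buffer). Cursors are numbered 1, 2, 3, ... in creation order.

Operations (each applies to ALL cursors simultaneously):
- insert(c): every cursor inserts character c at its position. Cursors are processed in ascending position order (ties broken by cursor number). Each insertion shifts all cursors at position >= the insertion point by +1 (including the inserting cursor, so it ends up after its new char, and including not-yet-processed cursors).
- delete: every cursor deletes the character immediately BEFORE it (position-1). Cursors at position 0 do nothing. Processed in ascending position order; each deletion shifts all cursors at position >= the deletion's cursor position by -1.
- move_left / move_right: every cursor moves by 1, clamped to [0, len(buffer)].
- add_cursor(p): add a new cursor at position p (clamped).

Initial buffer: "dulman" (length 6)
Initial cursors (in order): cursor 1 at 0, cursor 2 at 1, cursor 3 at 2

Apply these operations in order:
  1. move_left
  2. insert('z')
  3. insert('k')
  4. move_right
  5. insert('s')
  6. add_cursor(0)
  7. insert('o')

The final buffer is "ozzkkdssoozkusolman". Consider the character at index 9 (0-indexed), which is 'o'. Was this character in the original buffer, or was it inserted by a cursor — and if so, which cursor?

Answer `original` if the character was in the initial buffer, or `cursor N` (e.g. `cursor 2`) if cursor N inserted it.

Answer: cursor 2

Derivation:
After op 1 (move_left): buffer="dulman" (len 6), cursors c1@0 c2@0 c3@1, authorship ......
After op 2 (insert('z')): buffer="zzdzulman" (len 9), cursors c1@2 c2@2 c3@4, authorship 12.3.....
After op 3 (insert('k')): buffer="zzkkdzkulman" (len 12), cursors c1@4 c2@4 c3@7, authorship 1212.33.....
After op 4 (move_right): buffer="zzkkdzkulman" (len 12), cursors c1@5 c2@5 c3@8, authorship 1212.33.....
After op 5 (insert('s')): buffer="zzkkdsszkuslman" (len 15), cursors c1@7 c2@7 c3@11, authorship 1212.1233.3....
After op 6 (add_cursor(0)): buffer="zzkkdsszkuslman" (len 15), cursors c4@0 c1@7 c2@7 c3@11, authorship 1212.1233.3....
After op 7 (insert('o')): buffer="ozzkkdssoozkusolman" (len 19), cursors c4@1 c1@10 c2@10 c3@15, authorship 41212.121233.33....
Authorship (.=original, N=cursor N): 4 1 2 1 2 . 1 2 1 2 3 3 . 3 3 . . . .
Index 9: author = 2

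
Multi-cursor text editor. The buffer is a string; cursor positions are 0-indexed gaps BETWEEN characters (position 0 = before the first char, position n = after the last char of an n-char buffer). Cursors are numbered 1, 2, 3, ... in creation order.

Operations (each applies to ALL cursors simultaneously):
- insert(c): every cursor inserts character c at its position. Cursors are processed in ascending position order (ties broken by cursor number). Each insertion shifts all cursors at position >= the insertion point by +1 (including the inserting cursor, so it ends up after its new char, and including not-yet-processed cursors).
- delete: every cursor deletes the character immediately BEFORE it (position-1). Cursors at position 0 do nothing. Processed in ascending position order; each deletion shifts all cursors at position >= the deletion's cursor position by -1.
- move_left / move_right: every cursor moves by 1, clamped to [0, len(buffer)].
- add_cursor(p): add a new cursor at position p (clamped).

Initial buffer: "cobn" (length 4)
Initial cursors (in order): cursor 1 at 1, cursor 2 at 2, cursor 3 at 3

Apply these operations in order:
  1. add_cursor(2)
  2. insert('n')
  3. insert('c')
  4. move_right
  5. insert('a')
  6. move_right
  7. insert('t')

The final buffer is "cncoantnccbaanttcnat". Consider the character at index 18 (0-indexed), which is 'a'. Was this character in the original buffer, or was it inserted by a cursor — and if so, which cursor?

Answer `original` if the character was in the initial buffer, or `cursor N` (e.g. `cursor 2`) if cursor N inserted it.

Answer: cursor 3

Derivation:
After op 1 (add_cursor(2)): buffer="cobn" (len 4), cursors c1@1 c2@2 c4@2 c3@3, authorship ....
After op 2 (insert('n')): buffer="cnonnbnn" (len 8), cursors c1@2 c2@5 c4@5 c3@7, authorship .1.24.3.
After op 3 (insert('c')): buffer="cnconnccbncn" (len 12), cursors c1@3 c2@8 c4@8 c3@11, authorship .11.2424.33.
After op 4 (move_right): buffer="cnconnccbncn" (len 12), cursors c1@4 c2@9 c4@9 c3@12, authorship .11.2424.33.
After op 5 (insert('a')): buffer="cncoannccbaancna" (len 16), cursors c1@5 c2@12 c4@12 c3@16, authorship .11.12424.2433.3
After op 6 (move_right): buffer="cncoannccbaancna" (len 16), cursors c1@6 c2@13 c4@13 c3@16, authorship .11.12424.2433.3
After op 7 (insert('t')): buffer="cncoantnccbaanttcnat" (len 20), cursors c1@7 c2@16 c4@16 c3@20, authorship .11.121424.243243.33
Authorship (.=original, N=cursor N): . 1 1 . 1 2 1 4 2 4 . 2 4 3 2 4 3 . 3 3
Index 18: author = 3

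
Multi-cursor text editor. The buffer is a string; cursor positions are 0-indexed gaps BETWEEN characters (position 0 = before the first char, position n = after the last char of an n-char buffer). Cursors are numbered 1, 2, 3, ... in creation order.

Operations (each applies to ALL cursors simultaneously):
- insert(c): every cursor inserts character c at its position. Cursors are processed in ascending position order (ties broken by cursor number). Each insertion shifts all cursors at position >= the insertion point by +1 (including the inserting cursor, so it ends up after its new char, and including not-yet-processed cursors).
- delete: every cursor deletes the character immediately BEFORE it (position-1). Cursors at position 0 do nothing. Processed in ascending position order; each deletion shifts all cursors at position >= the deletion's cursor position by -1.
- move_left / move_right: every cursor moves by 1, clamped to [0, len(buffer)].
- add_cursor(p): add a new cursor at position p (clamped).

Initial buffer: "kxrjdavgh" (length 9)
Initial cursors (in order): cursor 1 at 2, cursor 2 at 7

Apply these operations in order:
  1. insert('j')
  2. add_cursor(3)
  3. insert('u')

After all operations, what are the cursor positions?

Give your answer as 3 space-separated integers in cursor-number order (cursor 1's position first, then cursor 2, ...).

After op 1 (insert('j')): buffer="kxjrjdavjgh" (len 11), cursors c1@3 c2@9, authorship ..1.....2..
After op 2 (add_cursor(3)): buffer="kxjrjdavjgh" (len 11), cursors c1@3 c3@3 c2@9, authorship ..1.....2..
After op 3 (insert('u')): buffer="kxjuurjdavjugh" (len 14), cursors c1@5 c3@5 c2@12, authorship ..113.....22..

Answer: 5 12 5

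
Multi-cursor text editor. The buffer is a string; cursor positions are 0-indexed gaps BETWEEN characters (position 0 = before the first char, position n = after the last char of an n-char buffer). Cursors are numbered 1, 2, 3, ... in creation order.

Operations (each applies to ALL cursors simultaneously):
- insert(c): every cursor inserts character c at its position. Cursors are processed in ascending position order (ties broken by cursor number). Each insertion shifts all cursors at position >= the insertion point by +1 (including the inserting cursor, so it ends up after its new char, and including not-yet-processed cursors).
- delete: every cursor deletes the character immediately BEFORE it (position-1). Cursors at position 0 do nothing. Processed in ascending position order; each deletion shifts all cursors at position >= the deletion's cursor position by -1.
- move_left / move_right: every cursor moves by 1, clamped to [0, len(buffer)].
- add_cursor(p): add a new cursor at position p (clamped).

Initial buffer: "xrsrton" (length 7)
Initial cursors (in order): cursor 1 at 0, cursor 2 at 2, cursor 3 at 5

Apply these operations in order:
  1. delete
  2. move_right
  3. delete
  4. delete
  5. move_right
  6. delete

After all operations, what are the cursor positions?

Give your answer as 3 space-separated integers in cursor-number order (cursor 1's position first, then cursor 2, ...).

Answer: 0 0 0

Derivation:
After op 1 (delete): buffer="xsron" (len 5), cursors c1@0 c2@1 c3@3, authorship .....
After op 2 (move_right): buffer="xsron" (len 5), cursors c1@1 c2@2 c3@4, authorship .....
After op 3 (delete): buffer="rn" (len 2), cursors c1@0 c2@0 c3@1, authorship ..
After op 4 (delete): buffer="n" (len 1), cursors c1@0 c2@0 c3@0, authorship .
After op 5 (move_right): buffer="n" (len 1), cursors c1@1 c2@1 c3@1, authorship .
After op 6 (delete): buffer="" (len 0), cursors c1@0 c2@0 c3@0, authorship 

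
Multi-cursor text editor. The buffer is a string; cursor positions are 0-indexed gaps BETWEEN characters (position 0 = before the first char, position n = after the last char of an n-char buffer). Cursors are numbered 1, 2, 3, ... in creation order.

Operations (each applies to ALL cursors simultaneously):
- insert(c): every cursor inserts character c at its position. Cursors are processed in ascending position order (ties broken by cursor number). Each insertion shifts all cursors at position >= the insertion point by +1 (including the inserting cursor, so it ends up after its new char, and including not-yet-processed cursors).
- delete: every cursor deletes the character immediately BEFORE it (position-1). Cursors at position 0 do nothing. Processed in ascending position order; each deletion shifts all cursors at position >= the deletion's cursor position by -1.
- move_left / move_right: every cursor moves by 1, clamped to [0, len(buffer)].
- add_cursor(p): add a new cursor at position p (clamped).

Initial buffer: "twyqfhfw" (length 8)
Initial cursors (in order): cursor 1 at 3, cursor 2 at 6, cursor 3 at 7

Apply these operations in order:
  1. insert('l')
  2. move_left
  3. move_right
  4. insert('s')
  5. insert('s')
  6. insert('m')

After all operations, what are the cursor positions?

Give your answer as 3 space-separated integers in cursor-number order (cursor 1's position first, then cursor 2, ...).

Answer: 7 14 19

Derivation:
After op 1 (insert('l')): buffer="twylqfhlflw" (len 11), cursors c1@4 c2@8 c3@10, authorship ...1...2.3.
After op 2 (move_left): buffer="twylqfhlflw" (len 11), cursors c1@3 c2@7 c3@9, authorship ...1...2.3.
After op 3 (move_right): buffer="twylqfhlflw" (len 11), cursors c1@4 c2@8 c3@10, authorship ...1...2.3.
After op 4 (insert('s')): buffer="twylsqfhlsflsw" (len 14), cursors c1@5 c2@10 c3@13, authorship ...11...22.33.
After op 5 (insert('s')): buffer="twylssqfhlssflssw" (len 17), cursors c1@6 c2@12 c3@16, authorship ...111...222.333.
After op 6 (insert('m')): buffer="twylssmqfhlssmflssmw" (len 20), cursors c1@7 c2@14 c3@19, authorship ...1111...2222.3333.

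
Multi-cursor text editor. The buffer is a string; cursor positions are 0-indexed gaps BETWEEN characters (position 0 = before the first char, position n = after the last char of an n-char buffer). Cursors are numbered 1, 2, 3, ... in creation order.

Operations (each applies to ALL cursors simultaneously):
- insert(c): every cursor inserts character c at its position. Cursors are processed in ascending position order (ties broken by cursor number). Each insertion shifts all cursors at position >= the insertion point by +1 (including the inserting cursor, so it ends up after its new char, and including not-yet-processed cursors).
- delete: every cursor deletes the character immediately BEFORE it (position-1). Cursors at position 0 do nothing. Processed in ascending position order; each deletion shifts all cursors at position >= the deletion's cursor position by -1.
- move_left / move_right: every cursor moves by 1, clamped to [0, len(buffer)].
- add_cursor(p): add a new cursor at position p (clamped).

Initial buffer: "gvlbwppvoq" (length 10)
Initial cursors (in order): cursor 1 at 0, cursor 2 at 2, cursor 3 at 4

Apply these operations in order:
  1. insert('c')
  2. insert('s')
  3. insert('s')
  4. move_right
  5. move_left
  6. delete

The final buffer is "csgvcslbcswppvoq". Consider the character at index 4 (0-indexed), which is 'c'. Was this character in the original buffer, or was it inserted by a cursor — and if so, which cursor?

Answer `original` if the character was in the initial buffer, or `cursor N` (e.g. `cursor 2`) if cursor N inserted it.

After op 1 (insert('c')): buffer="cgvclbcwppvoq" (len 13), cursors c1@1 c2@4 c3@7, authorship 1..2..3......
After op 2 (insert('s')): buffer="csgvcslbcswppvoq" (len 16), cursors c1@2 c2@6 c3@10, authorship 11..22..33......
After op 3 (insert('s')): buffer="cssgvcsslbcsswppvoq" (len 19), cursors c1@3 c2@8 c3@13, authorship 111..222..333......
After op 4 (move_right): buffer="cssgvcsslbcsswppvoq" (len 19), cursors c1@4 c2@9 c3@14, authorship 111..222..333......
After op 5 (move_left): buffer="cssgvcsslbcsswppvoq" (len 19), cursors c1@3 c2@8 c3@13, authorship 111..222..333......
After op 6 (delete): buffer="csgvcslbcswppvoq" (len 16), cursors c1@2 c2@6 c3@10, authorship 11..22..33......
Authorship (.=original, N=cursor N): 1 1 . . 2 2 . . 3 3 . . . . . .
Index 4: author = 2

Answer: cursor 2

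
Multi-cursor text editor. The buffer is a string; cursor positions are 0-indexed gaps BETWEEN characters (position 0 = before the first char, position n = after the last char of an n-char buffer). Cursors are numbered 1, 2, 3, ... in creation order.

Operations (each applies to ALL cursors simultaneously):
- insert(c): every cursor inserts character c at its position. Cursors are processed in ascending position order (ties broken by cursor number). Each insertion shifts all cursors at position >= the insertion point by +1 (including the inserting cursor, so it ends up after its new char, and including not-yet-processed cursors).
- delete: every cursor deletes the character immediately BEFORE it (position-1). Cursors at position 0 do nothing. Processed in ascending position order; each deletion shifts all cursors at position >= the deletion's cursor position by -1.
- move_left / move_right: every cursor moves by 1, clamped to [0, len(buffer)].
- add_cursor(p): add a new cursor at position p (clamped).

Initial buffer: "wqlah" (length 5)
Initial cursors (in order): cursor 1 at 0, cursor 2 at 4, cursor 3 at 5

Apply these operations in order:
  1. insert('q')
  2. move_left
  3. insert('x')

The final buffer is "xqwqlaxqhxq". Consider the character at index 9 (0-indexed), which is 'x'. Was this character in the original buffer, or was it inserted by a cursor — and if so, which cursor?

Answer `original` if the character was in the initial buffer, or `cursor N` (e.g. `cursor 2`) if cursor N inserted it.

Answer: cursor 3

Derivation:
After op 1 (insert('q')): buffer="qwqlaqhq" (len 8), cursors c1@1 c2@6 c3@8, authorship 1....2.3
After op 2 (move_left): buffer="qwqlaqhq" (len 8), cursors c1@0 c2@5 c3@7, authorship 1....2.3
After op 3 (insert('x')): buffer="xqwqlaxqhxq" (len 11), cursors c1@1 c2@7 c3@10, authorship 11....22.33
Authorship (.=original, N=cursor N): 1 1 . . . . 2 2 . 3 3
Index 9: author = 3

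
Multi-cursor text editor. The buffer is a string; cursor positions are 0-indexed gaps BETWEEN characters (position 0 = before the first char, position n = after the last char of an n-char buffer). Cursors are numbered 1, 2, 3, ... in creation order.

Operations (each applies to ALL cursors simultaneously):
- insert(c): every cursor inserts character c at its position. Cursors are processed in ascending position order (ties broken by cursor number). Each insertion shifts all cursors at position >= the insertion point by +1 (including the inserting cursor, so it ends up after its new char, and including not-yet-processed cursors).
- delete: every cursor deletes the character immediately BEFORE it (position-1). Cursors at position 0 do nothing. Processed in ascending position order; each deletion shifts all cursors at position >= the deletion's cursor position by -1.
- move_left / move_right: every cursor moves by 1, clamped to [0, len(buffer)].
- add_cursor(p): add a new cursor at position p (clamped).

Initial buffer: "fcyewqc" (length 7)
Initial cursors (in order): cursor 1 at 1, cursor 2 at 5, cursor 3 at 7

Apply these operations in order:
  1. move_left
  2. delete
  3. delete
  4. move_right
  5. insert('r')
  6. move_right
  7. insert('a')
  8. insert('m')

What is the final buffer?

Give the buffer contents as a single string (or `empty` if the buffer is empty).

Answer: frcamcrraamm

Derivation:
After op 1 (move_left): buffer="fcyewqc" (len 7), cursors c1@0 c2@4 c3@6, authorship .......
After op 2 (delete): buffer="fcywc" (len 5), cursors c1@0 c2@3 c3@4, authorship .....
After op 3 (delete): buffer="fcc" (len 3), cursors c1@0 c2@2 c3@2, authorship ...
After op 4 (move_right): buffer="fcc" (len 3), cursors c1@1 c2@3 c3@3, authorship ...
After op 5 (insert('r')): buffer="frccrr" (len 6), cursors c1@2 c2@6 c3@6, authorship .1..23
After op 6 (move_right): buffer="frccrr" (len 6), cursors c1@3 c2@6 c3@6, authorship .1..23
After op 7 (insert('a')): buffer="frcacrraa" (len 9), cursors c1@4 c2@9 c3@9, authorship .1.1.2323
After op 8 (insert('m')): buffer="frcamcrraamm" (len 12), cursors c1@5 c2@12 c3@12, authorship .1.11.232323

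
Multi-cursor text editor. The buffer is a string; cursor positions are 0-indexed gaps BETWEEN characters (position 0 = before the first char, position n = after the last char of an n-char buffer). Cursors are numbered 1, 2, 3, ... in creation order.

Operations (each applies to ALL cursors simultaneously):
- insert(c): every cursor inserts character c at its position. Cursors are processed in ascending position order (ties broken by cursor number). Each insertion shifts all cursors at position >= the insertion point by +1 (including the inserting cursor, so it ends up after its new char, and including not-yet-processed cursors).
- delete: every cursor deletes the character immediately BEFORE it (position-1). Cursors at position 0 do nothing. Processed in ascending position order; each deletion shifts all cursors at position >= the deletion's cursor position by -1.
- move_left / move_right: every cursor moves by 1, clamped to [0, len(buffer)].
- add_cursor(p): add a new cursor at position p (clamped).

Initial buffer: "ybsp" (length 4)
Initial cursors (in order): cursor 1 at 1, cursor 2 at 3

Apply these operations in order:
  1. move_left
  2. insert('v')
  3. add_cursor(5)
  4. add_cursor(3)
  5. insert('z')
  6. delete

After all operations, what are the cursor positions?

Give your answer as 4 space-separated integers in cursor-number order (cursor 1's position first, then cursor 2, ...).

Answer: 1 4 5 3

Derivation:
After op 1 (move_left): buffer="ybsp" (len 4), cursors c1@0 c2@2, authorship ....
After op 2 (insert('v')): buffer="vybvsp" (len 6), cursors c1@1 c2@4, authorship 1..2..
After op 3 (add_cursor(5)): buffer="vybvsp" (len 6), cursors c1@1 c2@4 c3@5, authorship 1..2..
After op 4 (add_cursor(3)): buffer="vybvsp" (len 6), cursors c1@1 c4@3 c2@4 c3@5, authorship 1..2..
After op 5 (insert('z')): buffer="vzybzvzszp" (len 10), cursors c1@2 c4@5 c2@7 c3@9, authorship 11..422.3.
After op 6 (delete): buffer="vybvsp" (len 6), cursors c1@1 c4@3 c2@4 c3@5, authorship 1..2..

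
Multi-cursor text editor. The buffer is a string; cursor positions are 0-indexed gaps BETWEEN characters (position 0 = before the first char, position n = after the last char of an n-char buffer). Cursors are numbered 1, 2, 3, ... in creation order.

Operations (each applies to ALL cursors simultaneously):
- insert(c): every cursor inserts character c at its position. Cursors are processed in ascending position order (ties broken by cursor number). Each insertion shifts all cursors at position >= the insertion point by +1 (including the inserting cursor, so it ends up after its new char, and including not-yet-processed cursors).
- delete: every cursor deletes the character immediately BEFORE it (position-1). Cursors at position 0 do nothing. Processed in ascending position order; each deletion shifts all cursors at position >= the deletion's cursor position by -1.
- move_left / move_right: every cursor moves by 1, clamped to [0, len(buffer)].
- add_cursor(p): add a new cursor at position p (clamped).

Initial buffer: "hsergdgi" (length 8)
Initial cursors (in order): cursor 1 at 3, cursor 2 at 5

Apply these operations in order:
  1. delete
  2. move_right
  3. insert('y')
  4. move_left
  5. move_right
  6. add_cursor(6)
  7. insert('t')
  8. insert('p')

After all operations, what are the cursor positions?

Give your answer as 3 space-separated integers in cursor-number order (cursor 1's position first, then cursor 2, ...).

After op 1 (delete): buffer="hsrdgi" (len 6), cursors c1@2 c2@3, authorship ......
After op 2 (move_right): buffer="hsrdgi" (len 6), cursors c1@3 c2@4, authorship ......
After op 3 (insert('y')): buffer="hsrydygi" (len 8), cursors c1@4 c2@6, authorship ...1.2..
After op 4 (move_left): buffer="hsrydygi" (len 8), cursors c1@3 c2@5, authorship ...1.2..
After op 5 (move_right): buffer="hsrydygi" (len 8), cursors c1@4 c2@6, authorship ...1.2..
After op 6 (add_cursor(6)): buffer="hsrydygi" (len 8), cursors c1@4 c2@6 c3@6, authorship ...1.2..
After op 7 (insert('t')): buffer="hsrytdyttgi" (len 11), cursors c1@5 c2@9 c3@9, authorship ...11.223..
After op 8 (insert('p')): buffer="hsrytpdyttppgi" (len 14), cursors c1@6 c2@12 c3@12, authorship ...111.22323..

Answer: 6 12 12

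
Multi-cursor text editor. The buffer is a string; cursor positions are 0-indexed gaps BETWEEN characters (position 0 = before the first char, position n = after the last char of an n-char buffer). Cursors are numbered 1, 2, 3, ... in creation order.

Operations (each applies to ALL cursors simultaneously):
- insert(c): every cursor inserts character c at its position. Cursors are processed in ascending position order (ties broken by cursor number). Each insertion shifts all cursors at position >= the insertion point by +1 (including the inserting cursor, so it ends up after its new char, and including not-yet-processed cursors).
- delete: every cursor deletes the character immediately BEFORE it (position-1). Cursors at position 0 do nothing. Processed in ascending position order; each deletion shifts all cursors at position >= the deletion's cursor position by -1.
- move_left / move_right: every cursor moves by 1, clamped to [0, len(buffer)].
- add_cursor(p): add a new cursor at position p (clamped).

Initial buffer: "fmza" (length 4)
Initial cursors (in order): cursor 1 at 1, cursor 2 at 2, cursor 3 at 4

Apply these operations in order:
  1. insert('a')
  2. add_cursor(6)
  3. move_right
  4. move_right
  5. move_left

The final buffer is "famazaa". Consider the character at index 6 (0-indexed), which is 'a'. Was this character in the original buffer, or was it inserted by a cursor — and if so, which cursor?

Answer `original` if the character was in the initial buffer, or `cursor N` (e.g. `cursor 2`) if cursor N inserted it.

Answer: cursor 3

Derivation:
After op 1 (insert('a')): buffer="famazaa" (len 7), cursors c1@2 c2@4 c3@7, authorship .1.2..3
After op 2 (add_cursor(6)): buffer="famazaa" (len 7), cursors c1@2 c2@4 c4@6 c3@7, authorship .1.2..3
After op 3 (move_right): buffer="famazaa" (len 7), cursors c1@3 c2@5 c3@7 c4@7, authorship .1.2..3
After op 4 (move_right): buffer="famazaa" (len 7), cursors c1@4 c2@6 c3@7 c4@7, authorship .1.2..3
After op 5 (move_left): buffer="famazaa" (len 7), cursors c1@3 c2@5 c3@6 c4@6, authorship .1.2..3
Authorship (.=original, N=cursor N): . 1 . 2 . . 3
Index 6: author = 3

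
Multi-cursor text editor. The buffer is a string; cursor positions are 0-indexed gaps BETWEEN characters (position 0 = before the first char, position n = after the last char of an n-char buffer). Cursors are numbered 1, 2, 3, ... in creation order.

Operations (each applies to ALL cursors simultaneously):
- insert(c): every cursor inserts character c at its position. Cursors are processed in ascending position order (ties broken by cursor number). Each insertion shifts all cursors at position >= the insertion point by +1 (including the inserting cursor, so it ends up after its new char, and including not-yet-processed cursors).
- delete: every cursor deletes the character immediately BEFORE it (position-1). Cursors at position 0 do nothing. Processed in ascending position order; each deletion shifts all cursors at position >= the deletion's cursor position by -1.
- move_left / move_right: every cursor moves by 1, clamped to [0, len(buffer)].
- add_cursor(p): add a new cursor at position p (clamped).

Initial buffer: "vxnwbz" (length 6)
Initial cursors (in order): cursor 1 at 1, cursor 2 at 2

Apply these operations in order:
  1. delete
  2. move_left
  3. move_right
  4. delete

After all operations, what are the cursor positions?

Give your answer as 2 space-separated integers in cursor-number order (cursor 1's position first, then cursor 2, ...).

Answer: 0 0

Derivation:
After op 1 (delete): buffer="nwbz" (len 4), cursors c1@0 c2@0, authorship ....
After op 2 (move_left): buffer="nwbz" (len 4), cursors c1@0 c2@0, authorship ....
After op 3 (move_right): buffer="nwbz" (len 4), cursors c1@1 c2@1, authorship ....
After op 4 (delete): buffer="wbz" (len 3), cursors c1@0 c2@0, authorship ...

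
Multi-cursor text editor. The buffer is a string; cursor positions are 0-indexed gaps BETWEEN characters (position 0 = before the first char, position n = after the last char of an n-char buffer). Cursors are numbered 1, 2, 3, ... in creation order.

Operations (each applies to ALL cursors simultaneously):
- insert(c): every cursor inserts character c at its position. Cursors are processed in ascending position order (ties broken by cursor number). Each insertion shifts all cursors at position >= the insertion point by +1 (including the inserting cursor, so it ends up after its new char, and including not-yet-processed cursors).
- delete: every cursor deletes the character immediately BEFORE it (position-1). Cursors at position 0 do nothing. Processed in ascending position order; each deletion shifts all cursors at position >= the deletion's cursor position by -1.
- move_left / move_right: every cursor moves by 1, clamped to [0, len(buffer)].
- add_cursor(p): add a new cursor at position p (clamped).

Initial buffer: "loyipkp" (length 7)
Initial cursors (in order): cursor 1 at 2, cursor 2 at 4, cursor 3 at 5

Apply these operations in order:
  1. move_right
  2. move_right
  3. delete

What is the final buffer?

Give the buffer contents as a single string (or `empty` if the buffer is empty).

After op 1 (move_right): buffer="loyipkp" (len 7), cursors c1@3 c2@5 c3@6, authorship .......
After op 2 (move_right): buffer="loyipkp" (len 7), cursors c1@4 c2@6 c3@7, authorship .......
After op 3 (delete): buffer="loyp" (len 4), cursors c1@3 c2@4 c3@4, authorship ....

Answer: loyp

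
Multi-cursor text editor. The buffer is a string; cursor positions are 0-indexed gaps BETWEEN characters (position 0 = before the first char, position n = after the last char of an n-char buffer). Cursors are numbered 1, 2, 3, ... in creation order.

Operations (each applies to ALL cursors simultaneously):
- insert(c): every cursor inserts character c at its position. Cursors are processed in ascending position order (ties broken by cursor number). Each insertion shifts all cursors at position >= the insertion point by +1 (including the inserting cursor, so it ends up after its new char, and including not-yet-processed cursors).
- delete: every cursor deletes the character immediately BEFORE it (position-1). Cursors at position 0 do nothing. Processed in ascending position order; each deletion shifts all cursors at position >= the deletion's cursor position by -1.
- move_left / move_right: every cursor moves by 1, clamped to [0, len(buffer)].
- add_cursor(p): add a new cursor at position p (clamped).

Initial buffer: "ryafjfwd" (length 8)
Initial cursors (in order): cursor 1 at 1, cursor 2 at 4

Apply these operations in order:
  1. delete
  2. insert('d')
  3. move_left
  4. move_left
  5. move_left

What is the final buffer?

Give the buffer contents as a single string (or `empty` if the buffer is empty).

After op 1 (delete): buffer="yajfwd" (len 6), cursors c1@0 c2@2, authorship ......
After op 2 (insert('d')): buffer="dyadjfwd" (len 8), cursors c1@1 c2@4, authorship 1..2....
After op 3 (move_left): buffer="dyadjfwd" (len 8), cursors c1@0 c2@3, authorship 1..2....
After op 4 (move_left): buffer="dyadjfwd" (len 8), cursors c1@0 c2@2, authorship 1..2....
After op 5 (move_left): buffer="dyadjfwd" (len 8), cursors c1@0 c2@1, authorship 1..2....

Answer: dyadjfwd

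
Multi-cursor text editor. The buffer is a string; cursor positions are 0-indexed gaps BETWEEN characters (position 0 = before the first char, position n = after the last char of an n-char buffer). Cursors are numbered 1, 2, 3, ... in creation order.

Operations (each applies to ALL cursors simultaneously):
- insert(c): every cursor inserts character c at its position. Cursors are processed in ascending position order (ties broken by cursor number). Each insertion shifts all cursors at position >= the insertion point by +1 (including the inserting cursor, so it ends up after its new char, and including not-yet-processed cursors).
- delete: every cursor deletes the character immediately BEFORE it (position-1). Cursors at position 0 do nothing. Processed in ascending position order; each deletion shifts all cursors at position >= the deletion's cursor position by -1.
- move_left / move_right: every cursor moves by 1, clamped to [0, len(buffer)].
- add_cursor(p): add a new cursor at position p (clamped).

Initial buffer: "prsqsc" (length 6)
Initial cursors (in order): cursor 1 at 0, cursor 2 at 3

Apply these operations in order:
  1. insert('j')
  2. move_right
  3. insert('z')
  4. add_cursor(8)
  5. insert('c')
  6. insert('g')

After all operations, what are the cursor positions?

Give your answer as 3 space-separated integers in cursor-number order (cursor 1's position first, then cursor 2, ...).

Answer: 5 14 14

Derivation:
After op 1 (insert('j')): buffer="jprsjqsc" (len 8), cursors c1@1 c2@5, authorship 1...2...
After op 2 (move_right): buffer="jprsjqsc" (len 8), cursors c1@2 c2@6, authorship 1...2...
After op 3 (insert('z')): buffer="jpzrsjqzsc" (len 10), cursors c1@3 c2@8, authorship 1.1..2.2..
After op 4 (add_cursor(8)): buffer="jpzrsjqzsc" (len 10), cursors c1@3 c2@8 c3@8, authorship 1.1..2.2..
After op 5 (insert('c')): buffer="jpzcrsjqzccsc" (len 13), cursors c1@4 c2@11 c3@11, authorship 1.11..2.223..
After op 6 (insert('g')): buffer="jpzcgrsjqzccggsc" (len 16), cursors c1@5 c2@14 c3@14, authorship 1.111..2.22323..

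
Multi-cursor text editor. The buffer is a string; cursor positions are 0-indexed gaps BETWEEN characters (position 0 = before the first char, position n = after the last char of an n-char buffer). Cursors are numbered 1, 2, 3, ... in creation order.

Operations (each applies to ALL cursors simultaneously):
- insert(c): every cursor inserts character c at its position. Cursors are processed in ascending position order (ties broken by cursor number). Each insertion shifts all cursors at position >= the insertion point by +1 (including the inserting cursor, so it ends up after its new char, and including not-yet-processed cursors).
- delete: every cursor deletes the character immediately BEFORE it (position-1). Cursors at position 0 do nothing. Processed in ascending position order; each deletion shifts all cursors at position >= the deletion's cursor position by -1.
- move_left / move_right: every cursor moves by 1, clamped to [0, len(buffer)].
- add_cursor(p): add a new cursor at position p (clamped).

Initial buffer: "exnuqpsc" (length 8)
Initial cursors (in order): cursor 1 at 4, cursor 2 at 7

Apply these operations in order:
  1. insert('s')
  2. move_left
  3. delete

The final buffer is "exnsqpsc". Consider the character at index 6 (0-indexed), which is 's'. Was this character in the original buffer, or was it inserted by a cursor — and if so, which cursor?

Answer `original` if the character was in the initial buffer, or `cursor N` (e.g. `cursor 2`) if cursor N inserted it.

After op 1 (insert('s')): buffer="exnusqpssc" (len 10), cursors c1@5 c2@9, authorship ....1...2.
After op 2 (move_left): buffer="exnusqpssc" (len 10), cursors c1@4 c2@8, authorship ....1...2.
After op 3 (delete): buffer="exnsqpsc" (len 8), cursors c1@3 c2@6, authorship ...1..2.
Authorship (.=original, N=cursor N): . . . 1 . . 2 .
Index 6: author = 2

Answer: cursor 2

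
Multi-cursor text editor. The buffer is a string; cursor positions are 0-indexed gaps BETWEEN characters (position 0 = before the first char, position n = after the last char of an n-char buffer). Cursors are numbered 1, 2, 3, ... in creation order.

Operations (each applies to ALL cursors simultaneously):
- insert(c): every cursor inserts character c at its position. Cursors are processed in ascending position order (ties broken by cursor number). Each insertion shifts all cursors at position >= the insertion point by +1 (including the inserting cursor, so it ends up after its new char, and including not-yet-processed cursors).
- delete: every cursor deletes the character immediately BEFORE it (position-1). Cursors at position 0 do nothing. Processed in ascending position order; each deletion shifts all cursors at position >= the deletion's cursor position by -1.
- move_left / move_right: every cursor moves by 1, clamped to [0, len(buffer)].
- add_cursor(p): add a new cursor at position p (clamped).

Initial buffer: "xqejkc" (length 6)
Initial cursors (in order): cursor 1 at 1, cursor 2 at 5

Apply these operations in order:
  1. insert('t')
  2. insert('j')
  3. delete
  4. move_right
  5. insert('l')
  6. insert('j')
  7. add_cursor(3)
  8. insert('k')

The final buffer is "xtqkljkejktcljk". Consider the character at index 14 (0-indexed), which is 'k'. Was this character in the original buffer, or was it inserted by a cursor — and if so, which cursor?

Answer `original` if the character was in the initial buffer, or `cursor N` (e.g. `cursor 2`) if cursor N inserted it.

After op 1 (insert('t')): buffer="xtqejktc" (len 8), cursors c1@2 c2@7, authorship .1....2.
After op 2 (insert('j')): buffer="xtjqejktjc" (len 10), cursors c1@3 c2@9, authorship .11....22.
After op 3 (delete): buffer="xtqejktc" (len 8), cursors c1@2 c2@7, authorship .1....2.
After op 4 (move_right): buffer="xtqejktc" (len 8), cursors c1@3 c2@8, authorship .1....2.
After op 5 (insert('l')): buffer="xtqlejktcl" (len 10), cursors c1@4 c2@10, authorship .1.1...2.2
After op 6 (insert('j')): buffer="xtqljejktclj" (len 12), cursors c1@5 c2@12, authorship .1.11...2.22
After op 7 (add_cursor(3)): buffer="xtqljejktclj" (len 12), cursors c3@3 c1@5 c2@12, authorship .1.11...2.22
After op 8 (insert('k')): buffer="xtqkljkejktcljk" (len 15), cursors c3@4 c1@7 c2@15, authorship .1.3111...2.222
Authorship (.=original, N=cursor N): . 1 . 3 1 1 1 . . . 2 . 2 2 2
Index 14: author = 2

Answer: cursor 2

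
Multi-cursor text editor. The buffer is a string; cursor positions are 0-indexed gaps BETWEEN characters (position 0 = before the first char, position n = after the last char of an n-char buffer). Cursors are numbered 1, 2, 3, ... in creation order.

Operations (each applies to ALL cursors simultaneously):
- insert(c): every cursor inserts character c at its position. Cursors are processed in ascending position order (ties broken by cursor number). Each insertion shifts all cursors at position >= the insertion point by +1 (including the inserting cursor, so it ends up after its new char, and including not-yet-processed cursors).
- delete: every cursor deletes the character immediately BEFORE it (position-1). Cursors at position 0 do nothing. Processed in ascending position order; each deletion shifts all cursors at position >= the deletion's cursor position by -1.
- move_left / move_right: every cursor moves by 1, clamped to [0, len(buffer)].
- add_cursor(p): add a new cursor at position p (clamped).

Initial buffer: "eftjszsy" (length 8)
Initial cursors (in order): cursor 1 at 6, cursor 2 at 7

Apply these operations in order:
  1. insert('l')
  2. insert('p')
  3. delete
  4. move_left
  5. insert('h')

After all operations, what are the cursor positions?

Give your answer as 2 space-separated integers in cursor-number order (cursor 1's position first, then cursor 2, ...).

After op 1 (insert('l')): buffer="eftjszlsly" (len 10), cursors c1@7 c2@9, authorship ......1.2.
After op 2 (insert('p')): buffer="eftjszlpslpy" (len 12), cursors c1@8 c2@11, authorship ......11.22.
After op 3 (delete): buffer="eftjszlsly" (len 10), cursors c1@7 c2@9, authorship ......1.2.
After op 4 (move_left): buffer="eftjszlsly" (len 10), cursors c1@6 c2@8, authorship ......1.2.
After op 5 (insert('h')): buffer="eftjszhlshly" (len 12), cursors c1@7 c2@10, authorship ......11.22.

Answer: 7 10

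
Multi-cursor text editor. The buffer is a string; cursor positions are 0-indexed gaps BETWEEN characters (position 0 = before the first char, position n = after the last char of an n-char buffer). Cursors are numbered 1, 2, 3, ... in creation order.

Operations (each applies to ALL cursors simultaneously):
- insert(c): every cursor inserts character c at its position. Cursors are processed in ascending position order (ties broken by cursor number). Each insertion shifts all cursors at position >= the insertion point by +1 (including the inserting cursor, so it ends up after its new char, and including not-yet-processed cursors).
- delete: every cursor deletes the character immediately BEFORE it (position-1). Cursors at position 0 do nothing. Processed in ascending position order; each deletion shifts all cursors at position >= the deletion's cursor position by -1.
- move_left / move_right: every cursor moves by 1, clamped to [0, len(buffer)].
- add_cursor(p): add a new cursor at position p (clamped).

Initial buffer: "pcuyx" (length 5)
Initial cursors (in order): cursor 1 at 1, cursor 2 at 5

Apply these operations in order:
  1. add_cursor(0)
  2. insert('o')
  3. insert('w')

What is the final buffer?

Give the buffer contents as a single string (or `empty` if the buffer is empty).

Answer: owpowcuyxow

Derivation:
After op 1 (add_cursor(0)): buffer="pcuyx" (len 5), cursors c3@0 c1@1 c2@5, authorship .....
After op 2 (insert('o')): buffer="opocuyxo" (len 8), cursors c3@1 c1@3 c2@8, authorship 3.1....2
After op 3 (insert('w')): buffer="owpowcuyxow" (len 11), cursors c3@2 c1@5 c2@11, authorship 33.11....22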